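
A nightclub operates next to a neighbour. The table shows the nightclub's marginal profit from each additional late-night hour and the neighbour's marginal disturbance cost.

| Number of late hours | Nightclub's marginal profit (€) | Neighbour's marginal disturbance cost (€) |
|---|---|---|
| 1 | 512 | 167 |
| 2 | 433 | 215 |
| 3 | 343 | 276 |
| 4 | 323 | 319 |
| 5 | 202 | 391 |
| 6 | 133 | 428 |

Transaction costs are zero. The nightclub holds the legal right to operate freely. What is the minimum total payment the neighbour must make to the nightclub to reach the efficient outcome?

€335

Left alone the nightclub would choose level 6 (marginal profit stays positive).
Efficient level: k* = 4 (marginal profit ≥ marginal disturbance cost through 4).
The neighbour must at least cover the nightclub's forgone profit from cutting 6→4: 202 + 133 = 335.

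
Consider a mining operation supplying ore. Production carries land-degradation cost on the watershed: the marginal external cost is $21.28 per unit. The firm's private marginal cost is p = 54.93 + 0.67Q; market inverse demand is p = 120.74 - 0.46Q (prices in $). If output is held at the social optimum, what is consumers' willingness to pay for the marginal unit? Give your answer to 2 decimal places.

P = $102.61

Social marginal cost = private MC + MEC = 76.21 + 0.67Q.
Set SMC = demand: 76.21 + 0.67Q = 120.74 - 0.46Q → Q* = 39.4071.
Consumer price on the demand curve at Q*: 120.74 − 0.46×39.4071 = 102.6127.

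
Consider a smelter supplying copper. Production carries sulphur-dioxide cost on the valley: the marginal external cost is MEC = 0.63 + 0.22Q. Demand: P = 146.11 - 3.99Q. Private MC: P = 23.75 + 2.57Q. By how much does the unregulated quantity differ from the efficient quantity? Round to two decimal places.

0.70 units

Market equilibrium (private): 23.75 + 2.57Q = 146.11 - 3.99Q → Q_m = 18.6524.
Social marginal cost = private MC + MEC = 24.38 + 2.79Q.
Set SMC = demand: 24.38 + 2.79Q = 146.11 - 3.99Q → Q* = 17.9543.
Gap = |18.6524 − 17.9543| = 0.6981.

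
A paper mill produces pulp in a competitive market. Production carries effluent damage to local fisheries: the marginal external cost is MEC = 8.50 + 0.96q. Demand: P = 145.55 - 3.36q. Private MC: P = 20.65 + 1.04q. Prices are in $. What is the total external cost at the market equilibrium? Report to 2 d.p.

Market equilibrium (private): 20.65 + 1.04q = 145.55 - 3.36q → q_m = 28.3864.
Total external cost = ∫₀^{q_m} (8.50 + 0.96q) dq = 8.50×28.3864 + ½×0.96×28.3864² = 628.0625.

$628.06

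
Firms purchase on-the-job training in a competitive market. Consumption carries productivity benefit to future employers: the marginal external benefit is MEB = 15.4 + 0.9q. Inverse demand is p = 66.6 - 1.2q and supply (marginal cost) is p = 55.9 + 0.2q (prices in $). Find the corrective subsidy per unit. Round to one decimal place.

Social marginal benefit = demand + MEB = 82.0 - 0.3q.
Set SMB = MC: 82.0 - 0.3q = 55.9 + 0.2q → q* = 52.2000.
The Pigouvian subsidy equals MEB at q*: 15.4 + 0.9×52.2000 = 62.3800.

subsidy = $62.4 per unit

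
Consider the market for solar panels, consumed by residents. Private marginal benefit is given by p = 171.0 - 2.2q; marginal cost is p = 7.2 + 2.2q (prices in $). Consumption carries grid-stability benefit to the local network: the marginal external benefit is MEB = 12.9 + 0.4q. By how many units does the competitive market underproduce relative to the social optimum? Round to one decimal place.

Market equilibrium (private): 7.2 + 2.2q = 171.0 - 2.2q → q_m = 37.2273.
Social marginal benefit = demand + MEB = 183.9 - 1.8q.
Set SMB = MC: 183.9 - 1.8q = 7.2 + 2.2q → q* = 44.1750.
Gap = |37.2273 − 44.1750| = 6.9477.

6.9 units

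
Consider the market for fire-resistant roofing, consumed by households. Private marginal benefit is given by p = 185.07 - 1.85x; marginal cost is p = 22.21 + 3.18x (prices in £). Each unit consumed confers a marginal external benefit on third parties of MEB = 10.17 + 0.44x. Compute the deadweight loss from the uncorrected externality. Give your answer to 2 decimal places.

DWL = £64.94

Market equilibrium (private): 22.21 + 3.18x = 185.07 - 1.85x → x_m = 32.3777.
Social marginal benefit = demand + MEB = 195.24 - 1.41x.
Set SMB = MC: 195.24 - 1.41x = 22.21 + 3.18x → x* = 37.6972.
The welfare-loss triangle has base |x_m − x*| and height MEB(x_m) (the vertical gap between SMB and MC is zero at x* and MEB at x_m).
DWL = ½ × 5.3195 × 24.4162 = 64.9410.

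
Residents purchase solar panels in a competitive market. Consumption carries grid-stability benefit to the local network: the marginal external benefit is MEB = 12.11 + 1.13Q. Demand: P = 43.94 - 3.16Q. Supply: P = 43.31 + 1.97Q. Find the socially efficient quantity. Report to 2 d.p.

Q* = 3.19

Social marginal benefit = demand + MEB = 56.05 - 2.03Q.
Set SMB = MC: 56.05 - 2.03Q = 43.31 + 1.97Q → Q* = 3.1850.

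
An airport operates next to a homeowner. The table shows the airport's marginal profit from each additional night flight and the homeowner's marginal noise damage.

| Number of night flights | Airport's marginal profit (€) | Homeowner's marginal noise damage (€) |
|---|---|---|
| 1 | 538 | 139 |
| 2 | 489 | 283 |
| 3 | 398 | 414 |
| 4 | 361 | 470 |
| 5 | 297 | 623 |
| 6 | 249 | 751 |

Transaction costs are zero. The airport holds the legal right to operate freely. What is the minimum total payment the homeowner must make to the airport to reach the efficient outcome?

Left alone the airport would choose level 6 (marginal profit stays positive).
Efficient level: k* = 2 (marginal profit ≥ marginal noise damage through 2).
The homeowner must at least cover the airport's forgone profit from cutting 6→2: 398 + 361 + 297 + 249 = 1305.

€1305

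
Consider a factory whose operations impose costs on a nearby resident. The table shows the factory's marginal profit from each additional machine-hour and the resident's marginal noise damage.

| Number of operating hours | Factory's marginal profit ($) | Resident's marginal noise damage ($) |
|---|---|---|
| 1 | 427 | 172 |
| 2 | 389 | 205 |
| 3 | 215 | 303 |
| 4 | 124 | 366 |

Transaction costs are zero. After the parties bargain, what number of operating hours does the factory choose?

2

Bargaining reaches the level where marginal profit last exceeds marginal noise damage.
That holds through level 2 (389 ≥ 205) but not at 3 (215 < 303).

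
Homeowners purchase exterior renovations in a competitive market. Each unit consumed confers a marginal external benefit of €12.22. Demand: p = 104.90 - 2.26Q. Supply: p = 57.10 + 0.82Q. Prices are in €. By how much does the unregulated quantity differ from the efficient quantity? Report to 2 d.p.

Market equilibrium (private): 57.10 + 0.82Q = 104.90 - 2.26Q → Q_m = 15.5195.
Social marginal benefit = demand + MEB = 117.12 - 2.26Q.
Set SMB = MC: 117.12 - 2.26Q = 57.10 + 0.82Q → Q* = 19.4870.
Gap = |15.5195 − 19.4870| = 3.9675.

3.97 units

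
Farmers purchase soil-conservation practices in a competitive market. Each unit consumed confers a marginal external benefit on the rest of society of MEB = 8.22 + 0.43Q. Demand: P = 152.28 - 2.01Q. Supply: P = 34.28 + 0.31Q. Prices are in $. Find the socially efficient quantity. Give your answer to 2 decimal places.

Q* = 66.78

Social marginal benefit = demand + MEB = 160.50 - 1.58Q.
Set SMB = MC: 160.50 - 1.58Q = 34.28 + 0.31Q → Q* = 66.7831.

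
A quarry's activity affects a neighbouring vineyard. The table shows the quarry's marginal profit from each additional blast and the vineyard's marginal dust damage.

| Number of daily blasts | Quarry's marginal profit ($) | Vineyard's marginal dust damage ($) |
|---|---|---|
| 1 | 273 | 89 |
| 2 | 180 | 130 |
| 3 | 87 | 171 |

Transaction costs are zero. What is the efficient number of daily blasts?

2

Bargaining reaches the level where marginal profit last exceeds marginal dust damage.
That holds through level 2 (180 ≥ 130) but not at 3 (87 < 171).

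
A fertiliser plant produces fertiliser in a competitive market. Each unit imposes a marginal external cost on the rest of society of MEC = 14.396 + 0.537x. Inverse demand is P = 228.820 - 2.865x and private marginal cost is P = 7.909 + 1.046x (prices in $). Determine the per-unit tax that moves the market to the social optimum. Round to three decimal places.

Social marginal cost = private MC + MEC = 22.305 + 1.583x.
Set SMC = demand: 22.305 + 1.583x = 228.820 - 2.865x → x* = 46.4287.
The Pigouvian tax equals MEC at x*: 14.396 + 0.537×46.4287 = 39.3282.

tax = $39.328 per unit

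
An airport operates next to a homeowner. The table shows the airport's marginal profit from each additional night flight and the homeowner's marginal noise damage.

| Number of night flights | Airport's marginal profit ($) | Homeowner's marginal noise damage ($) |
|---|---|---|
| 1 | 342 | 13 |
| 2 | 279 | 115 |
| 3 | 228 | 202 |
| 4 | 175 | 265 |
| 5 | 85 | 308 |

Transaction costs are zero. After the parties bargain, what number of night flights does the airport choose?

3

Bargaining reaches the level where marginal profit last exceeds marginal noise damage.
That holds through level 3 (228 ≥ 202) but not at 4 (175 < 265).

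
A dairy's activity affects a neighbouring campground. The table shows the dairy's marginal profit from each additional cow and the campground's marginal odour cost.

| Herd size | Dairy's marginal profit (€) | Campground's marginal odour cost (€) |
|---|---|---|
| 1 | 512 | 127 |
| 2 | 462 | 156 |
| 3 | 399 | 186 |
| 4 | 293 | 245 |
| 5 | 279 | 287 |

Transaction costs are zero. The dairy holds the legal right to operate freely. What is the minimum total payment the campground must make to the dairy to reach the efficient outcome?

Left alone the dairy would choose level 5 (marginal profit stays positive).
Efficient level: k* = 4 (marginal profit ≥ marginal odour cost through 4).
The campground must at least cover the dairy's forgone profit from cutting 5→4: 279 = 279.

€279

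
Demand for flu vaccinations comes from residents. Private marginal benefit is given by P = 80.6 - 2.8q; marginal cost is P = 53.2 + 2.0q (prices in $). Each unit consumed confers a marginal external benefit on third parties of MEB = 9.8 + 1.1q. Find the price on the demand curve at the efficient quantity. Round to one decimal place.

Social marginal benefit = demand + MEB = 90.4 - 1.7q.
Set SMB = MC: 90.4 - 1.7q = 53.2 + 2.0q → q* = 10.0541.
Consumer price on the demand curve at q*: 80.6 − 2.8×10.0541 = 52.4485.

P = $52.4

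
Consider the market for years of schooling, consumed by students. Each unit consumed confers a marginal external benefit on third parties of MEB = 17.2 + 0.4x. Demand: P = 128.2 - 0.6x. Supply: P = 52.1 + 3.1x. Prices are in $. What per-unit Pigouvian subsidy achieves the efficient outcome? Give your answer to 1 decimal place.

Social marginal benefit = demand + MEB = 145.4 - 0.2x.
Set SMB = MC: 145.4 - 0.2x = 52.1 + 3.1x → x* = 28.2727.
The Pigouvian subsidy equals MEB at x*: 17.2 + 0.4×28.2727 = 28.5091.

subsidy = $28.5 per unit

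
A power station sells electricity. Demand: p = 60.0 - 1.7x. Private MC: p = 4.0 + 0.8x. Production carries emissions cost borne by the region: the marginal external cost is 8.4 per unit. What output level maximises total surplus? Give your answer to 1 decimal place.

x* = 19.0

Social marginal cost = private MC + MEC = 12.4 + 0.8x.
Set SMC = demand: 12.4 + 0.8x = 60.0 - 1.7x → x* = 19.0400.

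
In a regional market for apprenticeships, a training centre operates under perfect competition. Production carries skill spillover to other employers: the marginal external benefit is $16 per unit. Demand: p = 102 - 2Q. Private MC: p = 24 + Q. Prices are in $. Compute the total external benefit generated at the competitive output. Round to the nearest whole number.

$416

Market equilibrium (private): 24 + Q = 102 - 2Q → Q_m = 26.0000.
Total external benefit = MEB × Q_m = 16 × 26.0000 = 416.0000.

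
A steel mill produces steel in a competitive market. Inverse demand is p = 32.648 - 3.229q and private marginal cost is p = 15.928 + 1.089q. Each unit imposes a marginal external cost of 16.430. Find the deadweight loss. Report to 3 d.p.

DWL = 31.258

Market equilibrium (private): 15.928 + 1.089q = 32.648 - 3.229q → q_m = 3.8722.
Social marginal cost = private MC + MEC = 32.358 + 1.089q.
Set SMC = demand: 32.358 + 1.089q = 32.648 - 3.229q → q* = 0.0672.
Height of the DWL triangle at q_m is SMC(q_m) − demand(q_m) = MEC(q_m) = 16.4300.
DWL = ½ × 3.8050 × 16.4300 = 31.2581.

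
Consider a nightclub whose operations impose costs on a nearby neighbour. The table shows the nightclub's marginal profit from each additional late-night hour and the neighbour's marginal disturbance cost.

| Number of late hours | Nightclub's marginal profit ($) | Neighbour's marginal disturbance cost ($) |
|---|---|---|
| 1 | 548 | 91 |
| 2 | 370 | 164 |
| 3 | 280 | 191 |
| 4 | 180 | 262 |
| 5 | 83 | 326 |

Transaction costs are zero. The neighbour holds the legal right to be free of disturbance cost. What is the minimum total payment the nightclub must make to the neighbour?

Efficient level: marginal profit ≥ marginal disturbance cost through level 3, so k* = 3.
With the neighbour holding the right, the nightclub must at least compensate total damage at k*: 91 + 164 + 191 = 446.

$446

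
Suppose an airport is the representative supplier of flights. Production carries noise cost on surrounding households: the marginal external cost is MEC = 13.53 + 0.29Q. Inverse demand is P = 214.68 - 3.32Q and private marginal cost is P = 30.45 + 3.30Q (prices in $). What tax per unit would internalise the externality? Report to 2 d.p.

Social marginal cost = private MC + MEC = 43.98 + 3.59Q.
Set SMC = demand: 43.98 + 3.59Q = 214.68 - 3.32Q → Q* = 24.7033.
The Pigouvian tax equals MEC at Q*: 13.53 + 0.29×24.7033 = 20.6940.

tax = $20.69 per unit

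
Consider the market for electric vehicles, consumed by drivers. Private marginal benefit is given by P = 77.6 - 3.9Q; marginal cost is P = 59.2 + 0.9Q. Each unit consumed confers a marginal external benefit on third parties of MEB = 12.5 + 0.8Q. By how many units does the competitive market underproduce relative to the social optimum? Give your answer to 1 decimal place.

Market equilibrium (private): 59.2 + 0.9Q = 77.6 - 3.9Q → Q_m = 3.8333.
Social marginal benefit = demand + MEB = 90.1 - 3.1Q.
Set SMB = MC: 90.1 - 3.1Q = 59.2 + 0.9Q → Q* = 7.7250.
Gap = |3.8333 − 7.7250| = 3.8917.

3.9 units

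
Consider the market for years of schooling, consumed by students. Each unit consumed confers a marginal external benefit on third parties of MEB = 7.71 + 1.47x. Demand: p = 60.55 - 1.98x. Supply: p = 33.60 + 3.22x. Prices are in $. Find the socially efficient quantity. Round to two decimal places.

x* = 9.29

Social marginal benefit = demand + MEB = 68.26 - 0.51x.
Set SMB = MC: 68.26 - 0.51x = 33.60 + 3.22x → x* = 9.2922.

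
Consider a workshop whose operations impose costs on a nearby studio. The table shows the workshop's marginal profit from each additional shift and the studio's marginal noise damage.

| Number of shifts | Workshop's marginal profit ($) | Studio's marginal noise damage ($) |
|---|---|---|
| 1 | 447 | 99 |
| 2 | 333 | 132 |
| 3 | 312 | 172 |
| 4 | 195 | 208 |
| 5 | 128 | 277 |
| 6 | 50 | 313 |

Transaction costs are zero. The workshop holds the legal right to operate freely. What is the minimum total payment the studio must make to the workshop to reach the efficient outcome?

Left alone the workshop would choose level 6 (marginal profit stays positive).
Efficient level: k* = 3 (marginal profit ≥ marginal noise damage through 3).
The studio must at least cover the workshop's forgone profit from cutting 6→3: 195 + 128 + 50 = 373.

$373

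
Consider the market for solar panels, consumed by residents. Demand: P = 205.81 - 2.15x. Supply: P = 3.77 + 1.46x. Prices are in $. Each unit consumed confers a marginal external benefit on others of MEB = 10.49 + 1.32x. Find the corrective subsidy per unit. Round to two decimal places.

subsidy = $133.00 per unit

Social marginal benefit = demand + MEB = 216.30 - 0.83x.
Set SMB = MC: 216.30 - 0.83x = 3.77 + 1.46x → x* = 92.8079.
The Pigouvian subsidy equals MEB at x*: 10.49 + 1.32×92.8079 = 132.9964.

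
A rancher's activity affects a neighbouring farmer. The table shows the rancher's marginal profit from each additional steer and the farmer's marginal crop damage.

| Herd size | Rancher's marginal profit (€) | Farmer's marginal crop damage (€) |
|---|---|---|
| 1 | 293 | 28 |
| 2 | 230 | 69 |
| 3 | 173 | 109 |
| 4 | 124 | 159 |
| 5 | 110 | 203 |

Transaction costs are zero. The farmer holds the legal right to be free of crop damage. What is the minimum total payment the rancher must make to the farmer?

Efficient level: marginal profit ≥ marginal crop damage through level 3, so k* = 3.
With the farmer holding the right, the rancher must at least compensate total damage at k*: 28 + 69 + 109 = 206.

€206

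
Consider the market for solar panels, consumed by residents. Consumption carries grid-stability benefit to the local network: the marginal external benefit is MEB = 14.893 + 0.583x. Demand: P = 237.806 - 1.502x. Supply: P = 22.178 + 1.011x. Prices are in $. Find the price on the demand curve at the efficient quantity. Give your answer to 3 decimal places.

P = $58.406

Social marginal benefit = demand + MEB = 252.699 - 0.919x.
Set SMB = MC: 252.699 - 0.919x = 22.178 + 1.011x → x* = 119.4409.
Consumer price on the demand curve at x*: 237.806 − 1.502×119.4409 = 58.4058.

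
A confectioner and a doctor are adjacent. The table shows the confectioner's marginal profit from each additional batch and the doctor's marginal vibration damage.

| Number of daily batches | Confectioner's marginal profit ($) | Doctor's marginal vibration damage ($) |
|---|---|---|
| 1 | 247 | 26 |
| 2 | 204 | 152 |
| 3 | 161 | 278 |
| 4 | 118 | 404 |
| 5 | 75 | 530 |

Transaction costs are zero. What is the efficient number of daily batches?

Bargaining reaches the level where marginal profit last exceeds marginal vibration damage.
That holds through level 2 (204 ≥ 152) but not at 3 (161 < 278).

2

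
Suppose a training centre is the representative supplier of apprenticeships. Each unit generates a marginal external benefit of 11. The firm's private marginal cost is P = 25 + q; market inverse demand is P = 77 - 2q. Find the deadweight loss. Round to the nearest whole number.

DWL = 20

Market equilibrium (private): 25 + q = 77 - 2q → q_m = 17.3333.
Social marginal cost = private MC − MEB = 14 + q.
Set SMC = demand: 14 + q = 77 - 2q → q* = 21.0000.
Height of the DWL triangle at q_m is demand(q_m) − SMC(q_m) = MEB(q_m) = 11.0000.
DWL = ½ × 3.6667 × 11.0000 = 20.1669.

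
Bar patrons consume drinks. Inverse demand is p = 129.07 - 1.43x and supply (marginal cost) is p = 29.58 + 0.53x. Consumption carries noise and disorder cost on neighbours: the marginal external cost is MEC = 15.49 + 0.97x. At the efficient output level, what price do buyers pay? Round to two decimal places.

Social marginal benefit = demand − MEC = 113.58 - 2.40x.
Set SMB = MC: 113.58 - 2.40x = 29.58 + 0.53x → x* = 28.6689.
Consumer price on the demand curve at x*: 129.07 − 1.43×28.6689 = 88.0735.

P = 88.07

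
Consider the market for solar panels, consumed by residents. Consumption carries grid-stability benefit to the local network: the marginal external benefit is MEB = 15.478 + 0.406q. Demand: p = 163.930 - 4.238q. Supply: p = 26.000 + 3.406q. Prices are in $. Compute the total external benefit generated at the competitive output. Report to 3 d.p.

Market equilibrium (private): 26.000 + 3.406q = 163.930 - 4.238q → q_m = 18.0442.
Total external benefit = ∫₀^{q_m} (15.478 + 0.406q) dq = 15.478×18.0442 + ½×0.406×18.0442² = 345.3835.

$345.384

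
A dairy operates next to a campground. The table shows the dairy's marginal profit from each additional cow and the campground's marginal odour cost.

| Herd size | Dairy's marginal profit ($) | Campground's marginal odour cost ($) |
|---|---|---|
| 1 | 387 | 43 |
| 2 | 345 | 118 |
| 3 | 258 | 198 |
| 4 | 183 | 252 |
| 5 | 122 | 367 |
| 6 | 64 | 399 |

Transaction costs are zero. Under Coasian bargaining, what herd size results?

3

Bargaining reaches the level where marginal profit last exceeds marginal odour cost.
That holds through level 3 (258 ≥ 198) but not at 4 (183 < 252).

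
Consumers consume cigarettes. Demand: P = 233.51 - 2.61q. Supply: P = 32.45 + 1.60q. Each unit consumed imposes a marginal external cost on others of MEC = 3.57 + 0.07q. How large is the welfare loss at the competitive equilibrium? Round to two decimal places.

Market equilibrium (private): 32.45 + 1.60q = 233.51 - 2.61q → q_m = 47.7577.
Social marginal benefit = demand − MEC = 229.94 - 2.68q.
Set SMB = MC: 229.94 - 2.68q = 32.45 + 1.60q → q* = 46.1425.
Height of the DWL triangle at q_m is MC(q_m) − SMB(q_m) = MEC(q_m) = 6.9130.
DWL = ½ × 1.6152 × 6.9130 = 5.5829.

DWL = 5.58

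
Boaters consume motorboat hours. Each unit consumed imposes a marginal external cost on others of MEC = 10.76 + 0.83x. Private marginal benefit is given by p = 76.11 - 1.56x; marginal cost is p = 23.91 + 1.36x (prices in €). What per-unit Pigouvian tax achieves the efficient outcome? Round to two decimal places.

Social marginal benefit = demand − MEC = 65.35 - 2.39x.
Set SMB = MC: 65.35 - 2.39x = 23.91 + 1.36x → x* = 11.0507.
The Pigouvian tax equals MEC at x*: 10.76 + 0.83×11.0507 = 19.9321.

tax = €19.93 per unit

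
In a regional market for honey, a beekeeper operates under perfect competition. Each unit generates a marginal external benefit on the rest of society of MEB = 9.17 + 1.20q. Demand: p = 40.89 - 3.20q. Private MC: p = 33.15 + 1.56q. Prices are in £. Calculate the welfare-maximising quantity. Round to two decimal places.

Social marginal cost = private MC − MEB = 23.98 + 0.36q.
Set SMC = demand: 23.98 + 0.36q = 40.89 - 3.20q → q* = 4.7500.

q* = 4.75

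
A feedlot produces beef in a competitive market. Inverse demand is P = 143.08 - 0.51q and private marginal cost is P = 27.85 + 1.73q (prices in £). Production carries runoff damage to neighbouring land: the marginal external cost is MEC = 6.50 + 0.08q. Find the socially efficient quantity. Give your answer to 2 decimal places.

Social marginal cost = private MC + MEC = 34.35 + 1.81q.
Set SMC = demand: 34.35 + 1.81q = 143.08 - 0.51q → q* = 46.8664.

q* = 46.87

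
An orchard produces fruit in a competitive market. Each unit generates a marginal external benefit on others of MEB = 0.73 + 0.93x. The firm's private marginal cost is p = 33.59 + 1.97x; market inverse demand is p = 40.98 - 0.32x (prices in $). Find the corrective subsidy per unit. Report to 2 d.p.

Social marginal cost = private MC − MEB = 32.86 + 1.04x.
Set SMC = demand: 32.86 + 1.04x = 40.98 - 0.32x → x* = 5.9706.
The Pigouvian subsidy equals MEB at x*: 0.73 + 0.93×5.9706 = 6.2827.

subsidy = $6.28 per unit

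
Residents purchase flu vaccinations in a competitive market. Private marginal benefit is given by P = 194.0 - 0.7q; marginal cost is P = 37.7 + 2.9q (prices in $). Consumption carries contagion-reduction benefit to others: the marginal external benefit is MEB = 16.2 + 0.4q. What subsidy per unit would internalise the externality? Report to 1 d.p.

subsidy = $37.8 per unit

Social marginal benefit = demand + MEB = 210.2 - 0.3q.
Set SMB = MC: 210.2 - 0.3q = 37.7 + 2.9q → q* = 53.9063.
The Pigouvian subsidy equals MEB at q*: 16.2 + 0.4×53.9063 = 37.7625.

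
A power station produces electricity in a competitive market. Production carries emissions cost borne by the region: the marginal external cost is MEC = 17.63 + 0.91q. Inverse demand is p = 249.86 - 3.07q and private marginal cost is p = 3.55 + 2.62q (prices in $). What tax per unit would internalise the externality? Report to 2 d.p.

Social marginal cost = private MC + MEC = 21.18 + 3.53q.
Set SMC = demand: 21.18 + 3.53q = 249.86 - 3.07q → q* = 34.6485.
The Pigouvian tax equals MEC at q*: 17.63 + 0.91×34.6485 = 49.1601.

tax = $49.16 per unit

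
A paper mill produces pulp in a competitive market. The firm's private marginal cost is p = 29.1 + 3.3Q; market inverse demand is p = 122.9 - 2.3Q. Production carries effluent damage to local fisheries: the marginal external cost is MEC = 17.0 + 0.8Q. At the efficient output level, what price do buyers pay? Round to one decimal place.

P = 95.3

Social marginal cost = private MC + MEC = 46.1 + 4.1Q.
Set SMC = demand: 46.1 + 4.1Q = 122.9 - 2.3Q → Q* = 12.0000.
Consumer price on the demand curve at Q*: 122.9 − 2.3×12.0000 = 95.3000.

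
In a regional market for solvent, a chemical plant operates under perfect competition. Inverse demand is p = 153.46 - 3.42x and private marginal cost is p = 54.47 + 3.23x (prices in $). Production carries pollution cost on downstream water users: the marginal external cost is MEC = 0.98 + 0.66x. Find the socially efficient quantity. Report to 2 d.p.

Social marginal cost = private MC + MEC = 55.45 + 3.89x.
Set SMC = demand: 55.45 + 3.89x = 153.46 - 3.42x → x* = 13.4077.

x* = 13.41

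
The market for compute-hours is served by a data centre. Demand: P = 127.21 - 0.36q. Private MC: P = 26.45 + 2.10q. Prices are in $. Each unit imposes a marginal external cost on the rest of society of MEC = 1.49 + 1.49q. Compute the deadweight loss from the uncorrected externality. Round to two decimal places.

Market equilibrium (private): 26.45 + 2.10q = 127.21 - 0.36q → q_m = 40.9593.
Social marginal cost = private MC + MEC = 27.94 + 3.59q.
Set SMC = demand: 27.94 + 3.59q = 127.21 - 0.36q → q* = 25.1316.
Between q* and q_m the wedge SMC − demand runs linearly from 0 to MEC(q_m), so the loss is a triangle.
DWL = ½ × 15.8277 × 62.5194 = 494.7692.

DWL = $494.77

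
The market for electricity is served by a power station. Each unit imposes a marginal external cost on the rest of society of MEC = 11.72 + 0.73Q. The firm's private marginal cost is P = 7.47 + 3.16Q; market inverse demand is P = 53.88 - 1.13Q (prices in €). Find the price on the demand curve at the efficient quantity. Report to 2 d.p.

P = €46.07

Social marginal cost = private MC + MEC = 19.19 + 3.89Q.
Set SMC = demand: 19.19 + 3.89Q = 53.88 - 1.13Q → Q* = 6.9104.
Consumer price on the demand curve at Q*: 53.88 − 1.13×6.9104 = 46.0712.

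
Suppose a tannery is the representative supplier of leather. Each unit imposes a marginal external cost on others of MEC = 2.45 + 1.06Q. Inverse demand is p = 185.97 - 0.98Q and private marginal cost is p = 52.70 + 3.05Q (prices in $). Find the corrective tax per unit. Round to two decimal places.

tax = $29.69 per unit

Social marginal cost = private MC + MEC = 55.15 + 4.11Q.
Set SMC = demand: 55.15 + 4.11Q = 185.97 - 0.98Q → Q* = 25.7014.
The Pigouvian tax equals MEC at Q*: 2.45 + 1.06×25.7014 = 29.6935.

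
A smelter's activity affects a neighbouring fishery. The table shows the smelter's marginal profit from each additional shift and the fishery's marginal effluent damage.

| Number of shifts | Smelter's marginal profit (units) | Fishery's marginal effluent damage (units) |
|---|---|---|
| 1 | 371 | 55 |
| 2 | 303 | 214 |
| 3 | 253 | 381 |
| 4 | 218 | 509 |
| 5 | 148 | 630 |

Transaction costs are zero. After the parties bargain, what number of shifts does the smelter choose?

Bargaining reaches the level where marginal profit last exceeds marginal effluent damage.
That holds through level 2 (303 ≥ 214) but not at 3 (253 < 381).

2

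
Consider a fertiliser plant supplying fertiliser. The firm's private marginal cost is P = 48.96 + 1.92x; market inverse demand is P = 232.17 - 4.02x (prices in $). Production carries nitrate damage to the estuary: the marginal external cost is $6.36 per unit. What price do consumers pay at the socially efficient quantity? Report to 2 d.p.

Social marginal cost = private MC + MEC = 55.32 + 1.92x.
Set SMC = demand: 55.32 + 1.92x = 232.17 - 4.02x → x* = 29.7727.
Consumer price on the demand curve at x*: 232.17 − 4.02×29.7727 = 112.4837.

P = $112.48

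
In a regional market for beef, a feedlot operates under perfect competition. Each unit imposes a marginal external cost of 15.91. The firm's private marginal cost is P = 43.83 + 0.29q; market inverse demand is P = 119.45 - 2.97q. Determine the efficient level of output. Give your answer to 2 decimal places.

Social marginal cost = private MC + MEC = 59.74 + 0.29q.
Set SMC = demand: 59.74 + 0.29q = 119.45 - 2.97q → q* = 18.3160.

q* = 18.32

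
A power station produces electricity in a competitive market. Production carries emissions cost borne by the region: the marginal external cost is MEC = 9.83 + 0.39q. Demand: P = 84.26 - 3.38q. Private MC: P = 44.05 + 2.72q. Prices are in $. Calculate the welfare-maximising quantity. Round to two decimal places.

q* = 4.68

Social marginal cost = private MC + MEC = 53.88 + 3.11q.
Set SMC = demand: 53.88 + 3.11q = 84.26 - 3.38q → q* = 4.6810.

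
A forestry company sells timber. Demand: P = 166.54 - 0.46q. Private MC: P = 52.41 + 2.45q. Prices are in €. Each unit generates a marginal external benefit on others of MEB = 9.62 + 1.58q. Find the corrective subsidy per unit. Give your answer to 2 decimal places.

subsidy = €156.63 per unit

Social marginal cost = private MC − MEB = 42.79 + 0.87q.
Set SMC = demand: 42.79 + 0.87q = 166.54 - 0.46q → q* = 93.0451.
The Pigouvian subsidy equals MEB at q*: 9.62 + 1.58×93.0451 = 156.6313.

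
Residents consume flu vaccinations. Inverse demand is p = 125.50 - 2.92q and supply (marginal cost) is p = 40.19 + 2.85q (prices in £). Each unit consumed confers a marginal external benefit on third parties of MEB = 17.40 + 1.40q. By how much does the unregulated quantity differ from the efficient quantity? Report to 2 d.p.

Market equilibrium (private): 40.19 + 2.85q = 125.50 - 2.92q → q_m = 14.7851.
Social marginal benefit = demand + MEB = 142.90 - 1.52q.
Set SMB = MC: 142.90 - 1.52q = 40.19 + 2.85q → q* = 23.5034.
Gap = |14.7851 − 23.5034| = 8.7183.

8.72 units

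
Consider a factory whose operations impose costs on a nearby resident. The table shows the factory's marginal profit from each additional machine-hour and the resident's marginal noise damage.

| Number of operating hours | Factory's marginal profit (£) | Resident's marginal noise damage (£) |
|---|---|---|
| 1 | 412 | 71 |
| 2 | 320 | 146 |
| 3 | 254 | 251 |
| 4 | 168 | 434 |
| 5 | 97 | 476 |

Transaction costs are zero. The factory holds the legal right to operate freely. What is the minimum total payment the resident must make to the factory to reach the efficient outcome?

£265

Left alone the factory would choose level 5 (marginal profit stays positive).
Efficient level: k* = 3 (marginal profit ≥ marginal noise damage through 3).
The resident must at least cover the factory's forgone profit from cutting 5→3: 168 + 97 = 265.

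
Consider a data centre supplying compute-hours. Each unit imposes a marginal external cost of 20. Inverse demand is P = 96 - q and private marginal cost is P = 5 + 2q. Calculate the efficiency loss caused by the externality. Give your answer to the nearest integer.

Market equilibrium (private): 5 + 2q = 96 - q → q_m = 30.3333.
Social marginal cost = private MC + MEC = 25 + 2q.
Set SMC = demand: 25 + 2q = 96 - q → q* = 23.6667.
Between q* and q_m the wedge SMC − demand runs linearly from 0 to MEC(q_m), so the loss is a triangle.
DWL = ½ × 6.6666 × 20.0000 = 66.6660.

DWL = 67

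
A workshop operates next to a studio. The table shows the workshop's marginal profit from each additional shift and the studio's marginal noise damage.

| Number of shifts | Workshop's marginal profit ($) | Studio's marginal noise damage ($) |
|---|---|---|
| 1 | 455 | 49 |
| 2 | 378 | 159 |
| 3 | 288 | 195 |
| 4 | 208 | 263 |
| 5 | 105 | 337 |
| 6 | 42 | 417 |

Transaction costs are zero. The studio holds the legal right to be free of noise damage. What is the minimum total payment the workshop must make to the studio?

Efficient level: marginal profit ≥ marginal noise damage through level 3, so k* = 3.
With the studio holding the right, the workshop must at least compensate total damage at k*: 49 + 159 + 195 = 403.

$403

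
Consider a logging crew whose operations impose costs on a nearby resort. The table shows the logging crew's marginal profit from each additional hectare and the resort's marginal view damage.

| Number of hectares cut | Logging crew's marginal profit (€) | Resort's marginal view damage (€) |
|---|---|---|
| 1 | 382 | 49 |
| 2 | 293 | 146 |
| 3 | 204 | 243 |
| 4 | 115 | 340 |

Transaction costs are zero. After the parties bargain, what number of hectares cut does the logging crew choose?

Bargaining reaches the level where marginal profit last exceeds marginal view damage.
That holds through level 2 (293 ≥ 146) but not at 3 (204 < 243).

2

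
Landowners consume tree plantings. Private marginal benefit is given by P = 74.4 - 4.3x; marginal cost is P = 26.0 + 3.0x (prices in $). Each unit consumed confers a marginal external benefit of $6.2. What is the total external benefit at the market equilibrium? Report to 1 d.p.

Market equilibrium (private): 26.0 + 3.0x = 74.4 - 4.3x → x_m = 6.6301.
Total external benefit = MEB × x_m = 6.2 × 6.6301 = 41.1066.

$41.1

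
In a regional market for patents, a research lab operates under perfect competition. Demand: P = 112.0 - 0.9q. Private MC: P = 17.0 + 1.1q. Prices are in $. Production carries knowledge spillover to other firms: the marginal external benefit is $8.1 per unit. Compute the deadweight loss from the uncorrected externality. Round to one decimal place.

DWL = $16.4

Market equilibrium (private): 17.0 + 1.1q = 112.0 - 0.9q → q_m = 47.5000.
Social marginal cost = private MC − MEB = 8.9 + 1.1q.
Set SMC = demand: 8.9 + 1.1q = 112.0 - 0.9q → q* = 51.5500.
Between q* and q_m the wedge demand − SMC runs linearly from 0 to MEB(q_m), so the loss is a triangle.
DWL = ½ × 4.0500 × 8.1000 = 16.4025.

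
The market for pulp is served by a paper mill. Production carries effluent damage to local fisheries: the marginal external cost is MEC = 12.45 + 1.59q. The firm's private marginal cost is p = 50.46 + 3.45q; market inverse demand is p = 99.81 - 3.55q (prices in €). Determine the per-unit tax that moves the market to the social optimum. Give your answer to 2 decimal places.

tax = €19.28 per unit

Social marginal cost = private MC + MEC = 62.91 + 5.04q.
Set SMC = demand: 62.91 + 5.04q = 99.81 - 3.55q → q* = 4.2957.
The Pigouvian tax equals MEC at q*: 12.45 + 1.59×4.2957 = 19.2802.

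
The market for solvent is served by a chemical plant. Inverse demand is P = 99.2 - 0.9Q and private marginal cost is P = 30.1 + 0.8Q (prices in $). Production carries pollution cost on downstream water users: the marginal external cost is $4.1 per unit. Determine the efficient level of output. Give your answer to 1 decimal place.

Social marginal cost = private MC + MEC = 34.2 + 0.8Q.
Set SMC = demand: 34.2 + 0.8Q = 99.2 - 0.9Q → Q* = 38.2353.

Q* = 38.2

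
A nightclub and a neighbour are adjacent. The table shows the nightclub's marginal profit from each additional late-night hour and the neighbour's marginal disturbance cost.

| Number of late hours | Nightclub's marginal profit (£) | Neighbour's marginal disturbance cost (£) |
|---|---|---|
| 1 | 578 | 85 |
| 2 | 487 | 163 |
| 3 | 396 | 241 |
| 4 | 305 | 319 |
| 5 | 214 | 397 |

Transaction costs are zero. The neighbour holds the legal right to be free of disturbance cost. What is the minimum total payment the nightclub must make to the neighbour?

Efficient level: marginal profit ≥ marginal disturbance cost through level 3, so k* = 3.
With the neighbour holding the right, the nightclub must at least compensate total damage at k*: 85 + 163 + 241 = 489.

£489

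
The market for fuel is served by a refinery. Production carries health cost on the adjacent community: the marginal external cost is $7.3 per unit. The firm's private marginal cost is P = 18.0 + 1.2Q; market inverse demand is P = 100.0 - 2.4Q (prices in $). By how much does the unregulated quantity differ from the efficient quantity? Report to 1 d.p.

2.0 units

Market equilibrium (private): 18.0 + 1.2Q = 100.0 - 2.4Q → Q_m = 22.7778.
Social marginal cost = private MC + MEC = 25.3 + 1.2Q.
Set SMC = demand: 25.3 + 1.2Q = 100.0 - 2.4Q → Q* = 20.7500.
Gap = |22.7778 − 20.7500| = 2.0278.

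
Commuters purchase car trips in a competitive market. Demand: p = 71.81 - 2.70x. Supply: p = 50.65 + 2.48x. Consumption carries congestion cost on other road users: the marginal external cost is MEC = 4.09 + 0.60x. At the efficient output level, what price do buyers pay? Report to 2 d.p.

P = 63.84

Social marginal benefit = demand − MEC = 67.72 - 3.30x.
Set SMB = MC: 67.72 - 3.30x = 50.65 + 2.48x → x* = 2.9533.
Consumer price on the demand curve at x*: 71.81 − 2.70×2.9533 = 63.8361.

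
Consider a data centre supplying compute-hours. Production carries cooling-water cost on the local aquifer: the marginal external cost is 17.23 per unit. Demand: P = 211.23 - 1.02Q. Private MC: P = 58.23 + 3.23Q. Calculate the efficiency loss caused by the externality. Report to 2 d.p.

Market equilibrium (private): 58.23 + 3.23Q = 211.23 - 1.02Q → Q_m = 36.0000.
Social marginal cost = private MC + MEC = 75.46 + 3.23Q.
Set SMC = demand: 75.46 + 3.23Q = 211.23 - 1.02Q → Q* = 31.9459.
Height of the DWL triangle at Q_m is SMC(Q_m) − demand(Q_m) = MEC(Q_m) = 17.2300.
DWL = ½ × 4.0541 × 17.2300 = 34.9261.

DWL = 34.93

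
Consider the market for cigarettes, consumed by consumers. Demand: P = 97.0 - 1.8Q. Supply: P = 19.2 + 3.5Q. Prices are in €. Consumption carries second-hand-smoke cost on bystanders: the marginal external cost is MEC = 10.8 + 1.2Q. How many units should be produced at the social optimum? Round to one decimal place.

Q* = 10.3

Social marginal benefit = demand − MEC = 86.2 - 3.0Q.
Set SMB = MC: 86.2 - 3.0Q = 19.2 + 3.5Q → Q* = 10.3077.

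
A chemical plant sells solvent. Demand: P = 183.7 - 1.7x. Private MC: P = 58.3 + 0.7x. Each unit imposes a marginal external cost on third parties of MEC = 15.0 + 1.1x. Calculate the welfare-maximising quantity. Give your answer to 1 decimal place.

Social marginal cost = private MC + MEC = 73.3 + 1.8x.
Set SMC = demand: 73.3 + 1.8x = 183.7 - 1.7x → x* = 31.5429.

x* = 31.5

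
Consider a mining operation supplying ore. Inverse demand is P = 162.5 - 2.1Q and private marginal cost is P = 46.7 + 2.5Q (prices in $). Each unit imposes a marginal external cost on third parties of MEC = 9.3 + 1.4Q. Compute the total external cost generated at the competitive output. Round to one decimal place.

$677.7

Market equilibrium (private): 46.7 + 2.5Q = 162.5 - 2.1Q → Q_m = 25.1739.
Total external cost = ∫₀^{Q_m} (9.3 + 1.4Q) dQ = 9.3×25.1739 + ½×1.4×25.1739² = 677.7249.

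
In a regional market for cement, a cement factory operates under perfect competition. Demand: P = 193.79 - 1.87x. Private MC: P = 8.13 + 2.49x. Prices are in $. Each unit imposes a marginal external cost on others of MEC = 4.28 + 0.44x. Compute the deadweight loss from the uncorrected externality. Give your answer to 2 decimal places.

Market equilibrium (private): 8.13 + 2.49x = 193.79 - 1.87x → x_m = 42.5826.
Social marginal cost = private MC + MEC = 12.41 + 2.93x.
Set SMC = demand: 12.41 + 2.93x = 193.79 - 1.87x → x* = 37.7875.
Between x* and x_m the wedge SMC − demand runs linearly from 0 to MEC(x_m), so the loss is a triangle.
DWL = ½ × 4.7951 × 23.0163 = 55.1827.

DWL = $55.18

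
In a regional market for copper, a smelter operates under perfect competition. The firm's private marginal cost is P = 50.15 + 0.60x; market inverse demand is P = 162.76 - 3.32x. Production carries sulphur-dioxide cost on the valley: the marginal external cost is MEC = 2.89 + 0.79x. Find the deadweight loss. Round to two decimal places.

DWL = 69.49

Market equilibrium (private): 50.15 + 0.60x = 162.76 - 3.32x → x_m = 28.7270.
Social marginal cost = private MC + MEC = 53.04 + 1.39x.
Set SMC = demand: 53.04 + 1.39x = 162.76 - 3.32x → x* = 23.2951.
The welfare-loss triangle has base |x_m − x*| and height MEC(x_m) (the vertical gap between SMC and demand is zero at x* and MEC at x_m).
DWL = ½ × 5.4319 × 25.5844 = 69.4860.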